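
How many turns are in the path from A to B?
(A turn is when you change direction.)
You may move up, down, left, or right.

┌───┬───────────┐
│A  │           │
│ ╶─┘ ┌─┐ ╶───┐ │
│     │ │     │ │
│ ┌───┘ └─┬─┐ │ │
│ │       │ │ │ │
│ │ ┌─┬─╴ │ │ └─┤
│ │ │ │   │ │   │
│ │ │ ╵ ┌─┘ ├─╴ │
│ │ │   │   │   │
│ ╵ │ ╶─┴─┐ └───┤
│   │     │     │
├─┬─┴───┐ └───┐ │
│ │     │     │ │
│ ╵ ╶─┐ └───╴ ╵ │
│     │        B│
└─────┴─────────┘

Directions: down, down, down, down, down, right, up, up, up, right, right, right, down, left, down, left, down, right, right, down, right, right, down, right
Number of turns: 13

Solution:

┌───┬───────────┐
│A  │           │
│ ╶─┘ ┌─┐ ╶───┐ │
│↓    │ │     │ │
│ ┌───┘ └─┬─┐ │ │
│↓│↱ → → ↓│ │ │ │
│ │ ┌─┬─╴ │ │ └─┤
│↓│↑│ │↓ ↲│ │   │
│ │ │ ╵ ┌─┘ ├─╴ │
│↓│↑│↓ ↲│   │   │
│ ╵ │ ╶─┴─┐ └───┤
│↳ ↑│↳ → ↓│     │
├─┬─┴───┐ └───┐ │
│ │     │↳ → ↓│ │
│ ╵ ╶─┐ └───╴ ╵ │
│     │      ↳ B│
└─────┴─────────┘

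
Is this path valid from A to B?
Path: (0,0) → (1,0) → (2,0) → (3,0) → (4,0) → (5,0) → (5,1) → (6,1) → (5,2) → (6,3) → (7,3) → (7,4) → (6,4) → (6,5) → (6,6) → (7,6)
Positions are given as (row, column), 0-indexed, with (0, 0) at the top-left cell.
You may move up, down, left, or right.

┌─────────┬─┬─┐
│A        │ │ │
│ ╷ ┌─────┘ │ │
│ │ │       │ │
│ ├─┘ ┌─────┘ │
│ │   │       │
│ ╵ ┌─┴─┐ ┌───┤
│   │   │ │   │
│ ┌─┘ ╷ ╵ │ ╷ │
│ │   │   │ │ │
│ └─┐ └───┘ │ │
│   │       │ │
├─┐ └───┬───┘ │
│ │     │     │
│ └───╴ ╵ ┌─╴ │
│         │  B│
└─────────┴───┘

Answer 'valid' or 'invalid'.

Checking path validity:
Result: Invalid move at step 8: cannot move from (6, 1) to (5, 2).

invalid

Correct solution:

┌─────────┬─┬─┐
│A        │ │ │
│ ╷ ┌─────┘ │ │
│↓│ │       │ │
│ ├─┘ ┌─────┘ │
│↓│   │       │
│ ╵ ┌─┴─┐ ┌───┤
│↓  │   │ │   │
│ ┌─┘ ╷ ╵ │ ╷ │
│↓│   │   │ │ │
│ └─┐ └───┘ │ │
│↳ ↓│       │ │
├─┐ └───┬───┘ │
│ │↳ → ↓│↱ → ↓│
│ └───╴ ╵ ┌─╴ │
│      ↳ ↑│  B│
└─────────┴───┘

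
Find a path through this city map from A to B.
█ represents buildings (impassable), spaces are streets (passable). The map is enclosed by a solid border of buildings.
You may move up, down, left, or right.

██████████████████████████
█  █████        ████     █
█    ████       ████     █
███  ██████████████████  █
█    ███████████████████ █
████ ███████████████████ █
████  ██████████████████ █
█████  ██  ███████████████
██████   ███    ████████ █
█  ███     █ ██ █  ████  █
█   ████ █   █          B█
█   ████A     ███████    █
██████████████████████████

Finding the shortest path from A to B:
Movement: cardinal only
Path length: 21 steps
Directions: right → right → up → right → right → up → up → right → right → right → down → down → right → right → right → right → right → right → right → right → right

Solution:

██████████████████████████
█  █████        ████     █
█    ████       ████     █
███  ██████████████████  █
█    ███████████████████ █
████ ███████████████████ █
████  ██████████████████ █
█████  ██  ███████████████
██████   ███↱→→↓████████ █
█  ███     █↑██↓█  ████  █
█   ████ █↱→↑█ ↳→→→→→→→→B█
█   ████A→↑   ███████    █
██████████████████████████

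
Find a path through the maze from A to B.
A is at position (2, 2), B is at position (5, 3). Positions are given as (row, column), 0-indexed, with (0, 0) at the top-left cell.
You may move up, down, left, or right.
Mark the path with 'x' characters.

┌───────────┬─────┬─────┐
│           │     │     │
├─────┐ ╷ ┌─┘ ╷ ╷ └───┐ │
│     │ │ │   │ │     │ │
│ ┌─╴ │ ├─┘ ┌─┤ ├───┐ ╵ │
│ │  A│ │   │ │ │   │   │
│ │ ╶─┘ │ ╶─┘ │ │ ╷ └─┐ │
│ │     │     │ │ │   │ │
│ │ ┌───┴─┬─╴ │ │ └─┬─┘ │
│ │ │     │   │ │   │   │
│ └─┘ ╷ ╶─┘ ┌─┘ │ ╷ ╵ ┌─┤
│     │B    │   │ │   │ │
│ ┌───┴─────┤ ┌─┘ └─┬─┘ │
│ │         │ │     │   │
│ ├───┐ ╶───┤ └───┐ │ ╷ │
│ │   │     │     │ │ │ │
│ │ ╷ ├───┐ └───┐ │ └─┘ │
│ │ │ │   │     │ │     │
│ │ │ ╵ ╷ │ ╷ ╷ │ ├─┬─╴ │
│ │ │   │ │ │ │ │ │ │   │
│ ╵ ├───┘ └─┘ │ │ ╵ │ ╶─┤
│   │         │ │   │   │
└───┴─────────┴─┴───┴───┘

Finding the shortest path from (2, 2) to (5, 3):
Path length: 12 steps
Directions: up → left → left → down → down → down → down → right → right → up → right → down

Solution:

┌───────────┬─────┬─────┐
│           │     │     │
├─────┐ ╷ ┌─┘ ╷ ╷ └───┐ │
│x x x│ │ │   │ │     │ │
│ ┌─╴ │ ├─┘ ┌─┤ ├───┐ ╵ │
│x│  A│ │   │ │ │   │   │
│ │ ╶─┘ │ ╶─┘ │ │ ╷ └─┐ │
│x│     │     │ │ │   │ │
│ │ ┌───┴─┬─╴ │ │ └─┬─┘ │
│x│ │x x  │   │ │   │   │
│ └─┘ ╷ ╶─┘ ┌─┘ │ ╷ ╵ ┌─┤
│x x x│B    │   │ │   │ │
│ ┌───┴─────┤ ┌─┘ └─┬─┘ │
│ │         │ │     │   │
│ ├───┐ ╶───┤ └───┐ │ ╷ │
│ │   │     │     │ │ │ │
│ │ ╷ ├───┐ └───┐ │ └─┘ │
│ │ │ │   │     │ │     │
│ │ │ ╵ ╷ │ ╷ ╷ │ ├─┬─╴ │
│ │ │   │ │ │ │ │ │ │   │
│ ╵ ├───┘ └─┘ │ │ ╵ │ ╶─┤
│   │         │ │   │   │
└───┴─────────┴─┴───┴───┘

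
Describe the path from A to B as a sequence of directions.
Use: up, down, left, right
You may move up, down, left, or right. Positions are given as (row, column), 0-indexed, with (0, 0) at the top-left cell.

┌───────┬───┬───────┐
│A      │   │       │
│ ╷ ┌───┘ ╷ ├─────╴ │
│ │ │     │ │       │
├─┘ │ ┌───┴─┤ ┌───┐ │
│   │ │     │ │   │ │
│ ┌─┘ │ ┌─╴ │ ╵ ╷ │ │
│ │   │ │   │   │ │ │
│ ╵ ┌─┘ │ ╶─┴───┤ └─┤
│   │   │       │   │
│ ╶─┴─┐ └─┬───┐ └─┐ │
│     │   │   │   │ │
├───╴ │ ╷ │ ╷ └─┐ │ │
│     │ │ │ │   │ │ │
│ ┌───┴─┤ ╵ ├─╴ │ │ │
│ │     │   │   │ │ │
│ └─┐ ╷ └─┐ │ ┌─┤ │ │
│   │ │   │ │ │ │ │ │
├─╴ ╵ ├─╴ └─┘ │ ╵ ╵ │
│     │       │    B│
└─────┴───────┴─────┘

Finding the path and converting it to directions:
Path through cells: (0,0) → (0,1) → (1,1) → (2,1) → (2,0) → (3,0) → (4,0) → (5,0) → (5,1) → (5,2) → (6,2) → (6,1) → (6,0) → (7,0) → (8,0) → (8,1) → (9,1) → (9,2) → (8,2) → (7,2) → (7,3) → (8,3) → (8,4) → (9,4) → (9,5) → (9,6) → (8,6) → (7,6) → (7,7) → (6,7) → (6,6) → (5,6) → (5,5) → (6,5) → (7,5) → (7,4) → (6,4) → (5,4) → (5,3) → (4,3) → (3,3) → (2,3) → (2,4) → (2,5) → (3,5) → (3,4) → (4,4) → (4,5) → (4,6) → (4,7) → (5,7) → (5,8) → (6,8) → (7,8) → (8,8) → (9,8) → (9,9)
Directions: right, down, down, left, down, down, down, right, right, down, left, left, down, down, right, down, right, up, up, right, down, right, down, right, right, up, up, right, up, left, up, left, down, down, left, up, up, left, up, up, up, right, right, down, left, down, right, right, right, down, right, down, down, down, down, right

Solution:

┌───────┬───┬───────┐
│A ↓    │   │       │
│ ╷ ┌───┘ ╷ ├─────╴ │
│ │↓│     │ │       │
├─┘ │ ┌───┴─┤ ┌───┐ │
│↓ ↲│ │↱ → ↓│ │   │ │
│ ┌─┘ │ ┌─╴ │ ╵ ╷ │ │
│↓│   │↑│↓ ↲│   │ │ │
│ ╵ ┌─┘ │ ╶─┴───┤ └─┤
│↓  │  ↑│↳ → → ↓│   │
│ ╶─┴─┐ └─┬───┐ └─┐ │
│↳ → ↓│↑ ↰│↓ ↰│↳ ↓│ │
├───╴ │ ╷ │ ╷ └─┐ │ │
│↓ ← ↲│ │↑│↓│↑ ↰│↓│ │
│ ┌───┴─┤ ╵ ├─╴ │ │ │
│↓│  ↱ ↓│↑ ↲│↱ ↑│↓│ │
│ └─┐ ╷ └─┐ │ ┌─┤ │ │
│↳ ↓│↑│↳ ↓│ │↑│ │↓│ │
├─╴ ╵ ├─╴ └─┘ │ ╵ ╵ │
│  ↳ ↑│  ↳ → ↑│  ↳ B│
└─────┴───────┴─────┘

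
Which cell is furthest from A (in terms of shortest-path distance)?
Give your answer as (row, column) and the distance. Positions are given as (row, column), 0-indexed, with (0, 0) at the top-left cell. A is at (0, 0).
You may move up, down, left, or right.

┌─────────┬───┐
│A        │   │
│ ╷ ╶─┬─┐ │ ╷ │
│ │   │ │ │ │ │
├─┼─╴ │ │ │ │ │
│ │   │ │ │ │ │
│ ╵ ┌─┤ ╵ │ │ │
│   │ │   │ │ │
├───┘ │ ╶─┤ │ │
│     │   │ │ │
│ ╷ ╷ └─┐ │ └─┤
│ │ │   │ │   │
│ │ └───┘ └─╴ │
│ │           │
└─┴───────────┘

Computing BFS distances from A to all cells:
Furthest cell: (4, 6)
Distance: 26 steps

Path from A to the furthest cell:

┌─────────┬───┐
│A → → → ↓│↱ ↓│
│ ╷ ╶─┬─┐ │ ╷ │
│ │   │ │↓│↑│↓│
├─┼─╴ │ │ │ │ │
│ │   │ │↓│↑│↓│
│ ╵ ┌─┤ ╵ │ │ │
│   │ │↓ ↲│↑│↓│
├───┘ │ ╶─┤ │ │
│     │↳ ↓│↑│B│
│ ╷ ╷ └─┐ │ └─┤
│ │ │   │↓│↑ ↰│
│ │ └───┘ └─╴ │
│ │      ↳ → ↑│
└─┴───────────┘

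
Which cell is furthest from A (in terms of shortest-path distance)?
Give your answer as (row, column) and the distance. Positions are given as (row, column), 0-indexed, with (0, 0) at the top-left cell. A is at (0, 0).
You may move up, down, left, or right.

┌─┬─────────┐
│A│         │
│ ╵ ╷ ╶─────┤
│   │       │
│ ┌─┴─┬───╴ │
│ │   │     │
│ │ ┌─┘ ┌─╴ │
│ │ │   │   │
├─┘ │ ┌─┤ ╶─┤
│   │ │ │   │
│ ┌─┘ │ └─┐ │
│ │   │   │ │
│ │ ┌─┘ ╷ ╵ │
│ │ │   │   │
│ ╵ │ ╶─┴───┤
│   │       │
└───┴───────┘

Computing BFS distances from A to all cells:
Furthest cell: (2, 2)
Distance: 26 steps

Path from A to the furthest cell:

┌─┬─────────┐
│A│↱ ↓      │
│ ╵ ╷ ╶─────┤
│↳ ↑│↳ → → ↓│
│ ┌─┴─┬───╴ │
│ │↱ B│↓ ← ↲│
│ │ ┌─┘ ┌─╴ │
│ │↑│↓ ↲│   │
├─┘ │ ┌─┤ ╶─┤
│↱ ↑│↓│ │   │
│ ┌─┘ │ └─┐ │
│↑│↓ ↲│   │ │
│ │ ┌─┘ ╷ ╵ │
│↑│↓│   │   │
│ ╵ │ ╶─┴───┤
│↑ ↲│       │
└───┴───────┘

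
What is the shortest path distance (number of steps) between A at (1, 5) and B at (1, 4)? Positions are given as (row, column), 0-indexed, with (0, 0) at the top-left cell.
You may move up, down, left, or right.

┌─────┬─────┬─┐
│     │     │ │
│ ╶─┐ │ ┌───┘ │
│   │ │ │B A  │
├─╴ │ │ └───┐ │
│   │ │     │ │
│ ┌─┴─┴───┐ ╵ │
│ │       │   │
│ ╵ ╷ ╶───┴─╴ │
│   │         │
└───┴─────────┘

Finding path from (1, 5) to (1, 4):
Path: (1,5) → (1,4)
Distance: 1 steps

Solution:

┌─────┬─────┬─┐
│     │     │ │
│ ╶─┐ │ ┌───┘ │
│   │ │ │B A  │
├─╴ │ │ └───┐ │
│   │ │     │ │
│ ┌─┴─┴───┐ ╵ │
│ │       │   │
│ ╵ ╷ ╶───┴─╴ │
│   │         │
└───┴─────────┘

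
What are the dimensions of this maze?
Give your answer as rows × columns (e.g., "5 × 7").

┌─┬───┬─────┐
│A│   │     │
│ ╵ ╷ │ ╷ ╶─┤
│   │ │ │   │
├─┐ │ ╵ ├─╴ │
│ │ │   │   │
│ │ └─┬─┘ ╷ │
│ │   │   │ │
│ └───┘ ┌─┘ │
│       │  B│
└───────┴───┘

Counting the maze dimensions:
Rows (vertical): 5
Columns (horizontal): 6
Dimensions: 5 × 6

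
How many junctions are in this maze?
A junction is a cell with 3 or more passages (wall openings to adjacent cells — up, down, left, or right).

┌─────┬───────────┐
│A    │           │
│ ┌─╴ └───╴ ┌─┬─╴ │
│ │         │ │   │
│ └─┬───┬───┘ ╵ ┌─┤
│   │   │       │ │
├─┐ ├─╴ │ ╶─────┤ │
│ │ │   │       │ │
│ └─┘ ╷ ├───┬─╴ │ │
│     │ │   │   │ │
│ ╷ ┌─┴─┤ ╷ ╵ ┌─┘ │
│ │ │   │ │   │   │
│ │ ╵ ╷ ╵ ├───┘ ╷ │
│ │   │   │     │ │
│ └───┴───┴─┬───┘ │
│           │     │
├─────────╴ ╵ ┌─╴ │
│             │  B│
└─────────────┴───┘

Checking each cell for number of passages:

Junctions found (3+ passages):
  (0, 5): 3 passages
  (1, 2): 3 passages
  (2, 6): 3 passages
  (3, 3): 3 passages
  (4, 0): 3 passages
  (4, 1): 3 passages
  (5, 8): 3 passages
  (7, 8): 3 passages
  (8, 5): 3 passages
Total junctions: 9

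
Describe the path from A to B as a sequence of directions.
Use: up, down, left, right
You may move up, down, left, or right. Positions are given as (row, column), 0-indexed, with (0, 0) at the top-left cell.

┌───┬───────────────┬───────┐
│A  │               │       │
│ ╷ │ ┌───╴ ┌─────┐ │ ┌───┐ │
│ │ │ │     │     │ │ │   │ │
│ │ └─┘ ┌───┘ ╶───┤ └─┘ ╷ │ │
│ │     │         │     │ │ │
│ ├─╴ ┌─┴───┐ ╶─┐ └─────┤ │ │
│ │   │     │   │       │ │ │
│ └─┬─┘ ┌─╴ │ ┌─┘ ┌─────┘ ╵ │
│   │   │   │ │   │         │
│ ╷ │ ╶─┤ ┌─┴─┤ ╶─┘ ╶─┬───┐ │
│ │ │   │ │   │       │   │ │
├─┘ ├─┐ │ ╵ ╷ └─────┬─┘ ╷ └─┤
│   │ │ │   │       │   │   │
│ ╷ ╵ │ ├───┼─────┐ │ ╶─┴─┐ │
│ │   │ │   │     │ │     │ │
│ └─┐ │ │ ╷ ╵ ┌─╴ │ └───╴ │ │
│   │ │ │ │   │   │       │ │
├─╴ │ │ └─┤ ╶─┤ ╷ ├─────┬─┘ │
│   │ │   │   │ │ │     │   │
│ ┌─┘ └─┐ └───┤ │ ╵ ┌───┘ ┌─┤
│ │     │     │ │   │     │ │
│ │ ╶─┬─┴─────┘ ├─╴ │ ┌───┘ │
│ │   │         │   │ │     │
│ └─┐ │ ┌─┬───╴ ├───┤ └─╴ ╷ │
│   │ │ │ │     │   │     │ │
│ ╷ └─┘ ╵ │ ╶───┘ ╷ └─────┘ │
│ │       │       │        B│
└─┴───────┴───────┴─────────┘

Finding the path and converting it to directions:
Path through cells: (0,0) → (1,0) → (2,0) → (3,0) → (4,0) → (4,1) → (5,1) → (6,1) → (6,0) → (7,0) → (8,0) → (8,1) → (9,1) → (9,0) → (10,0) → (11,0) → (12,0) → (12,1) → (13,1) → (13,2) → (13,3) → (12,3) → (11,3) → (11,4) → (11,5) → (11,6) → (11,7) → (12,7) → (12,6) → (12,5) → (13,5) → (13,6) → (13,7) → (13,8) → (12,8) → (12,9) → (13,9) → (13,10) → (13,11) → (13,12) → (13,13)
Directions: down, down, down, down, right, down, down, left, down, down, right, down, left, down, down, down, right, down, right, right, up, up, right, right, right, right, down, left, left, down, right, right, right, up, right, down, right, right, right, right

Solution:

┌───┬───────────────┬───────┐
│A  │               │       │
│ ╷ │ ┌───╴ ┌─────┐ │ ┌───┐ │
│↓│ │ │     │     │ │ │   │ │
│ │ └─┘ ┌───┘ ╶───┤ └─┘ ╷ │ │
│↓│     │         │     │ │ │
│ ├─╴ ┌─┴───┐ ╶─┐ └─────┤ │ │
│↓│   │     │   │       │ │ │
│ └─┬─┘ ┌─╴ │ ┌─┘ ┌─────┘ ╵ │
│↳ ↓│   │   │ │   │         │
│ ╷ │ ╶─┤ ┌─┴─┤ ╶─┘ ╶─┬───┐ │
│ │↓│   │ │   │       │   │ │
├─┘ ├─┐ │ ╵ ╷ └─────┬─┘ ╷ └─┤
│↓ ↲│ │ │   │       │   │   │
│ ╷ ╵ │ ├───┼─────┐ │ ╶─┴─┐ │
│↓│   │ │   │     │ │     │ │
│ └─┐ │ │ ╷ ╵ ┌─╴ │ └───╴ │ │
│↳ ↓│ │ │ │   │   │       │ │
├─╴ │ │ └─┤ ╶─┤ ╷ ├─────┬─┘ │
│↓ ↲│ │   │   │ │ │     │   │
│ ┌─┘ └─┐ └───┤ │ ╵ ┌───┘ ┌─┤
│↓│     │     │ │   │     │ │
│ │ ╶─┬─┴─────┘ ├─╴ │ ┌───┘ │
│↓│   │↱ → → → ↓│   │ │     │
│ └─┐ │ ┌─┬───╴ ├───┤ └─╴ ╷ │
│↳ ↓│ │↑│ │↓ ← ↲│↱ ↓│     │ │
│ ╷ └─┘ ╵ │ ╶───┘ ╷ └─────┘ │
│ │↳ → ↑  │↳ → → ↑│↳ → → → B│
└─┴───────┴───────┴─────────┘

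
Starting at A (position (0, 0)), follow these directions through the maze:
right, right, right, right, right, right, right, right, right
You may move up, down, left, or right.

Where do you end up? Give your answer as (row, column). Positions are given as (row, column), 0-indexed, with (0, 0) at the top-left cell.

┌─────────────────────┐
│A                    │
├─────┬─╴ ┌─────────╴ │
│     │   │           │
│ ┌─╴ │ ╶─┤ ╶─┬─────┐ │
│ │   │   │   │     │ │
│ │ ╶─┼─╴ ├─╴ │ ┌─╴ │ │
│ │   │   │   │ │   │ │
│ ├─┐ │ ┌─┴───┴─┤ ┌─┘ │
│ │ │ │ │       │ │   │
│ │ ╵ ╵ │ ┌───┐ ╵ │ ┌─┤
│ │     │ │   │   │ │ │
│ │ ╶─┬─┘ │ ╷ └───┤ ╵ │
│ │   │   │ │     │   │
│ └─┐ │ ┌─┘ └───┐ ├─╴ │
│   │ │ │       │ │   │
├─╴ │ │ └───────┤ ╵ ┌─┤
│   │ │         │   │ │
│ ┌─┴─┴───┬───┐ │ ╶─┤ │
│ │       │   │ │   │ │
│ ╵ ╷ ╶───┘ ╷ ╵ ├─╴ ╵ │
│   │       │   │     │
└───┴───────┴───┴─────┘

Following directions step by step:
Start: (0, 0)
  right: (0, 0) → (0, 1)
  right: (0, 1) → (0, 2)
  right: (0, 2) → (0, 3)
  right: (0, 3) → (0, 4)
  right: (0, 4) → (0, 5)
  right: (0, 5) → (0, 6)
  right: (0, 6) → (0, 7)
  right: (0, 7) → (0, 8)
  right: (0, 8) → (0, 9)
Final position: (0, 9)

Path taken:

┌─────────────────────┐
│A → → → → → → → → B  │
├─────┬─╴ ┌─────────╴ │
│     │   │           │
│ ┌─╴ │ ╶─┤ ╶─┬─────┐ │
│ │   │   │   │     │ │
│ │ ╶─┼─╴ ├─╴ │ ┌─╴ │ │
│ │   │   │   │ │   │ │
│ ├─┐ │ ┌─┴───┴─┤ ┌─┘ │
│ │ │ │ │       │ │   │
│ │ ╵ ╵ │ ┌───┐ ╵ │ ┌─┤
│ │     │ │   │   │ │ │
│ │ ╶─┬─┘ │ ╷ └───┤ ╵ │
│ │   │   │ │     │   │
│ └─┐ │ ┌─┘ └───┐ ├─╴ │
│   │ │ │       │ │   │
├─╴ │ │ └───────┤ ╵ ┌─┤
│   │ │         │   │ │
│ ┌─┴─┴───┬───┐ │ ╶─┤ │
│ │       │   │ │   │ │
│ ╵ ╷ ╶───┘ ╷ ╵ ├─╴ ╵ │
│   │       │   │     │
└───┴───────┴───┴─────┘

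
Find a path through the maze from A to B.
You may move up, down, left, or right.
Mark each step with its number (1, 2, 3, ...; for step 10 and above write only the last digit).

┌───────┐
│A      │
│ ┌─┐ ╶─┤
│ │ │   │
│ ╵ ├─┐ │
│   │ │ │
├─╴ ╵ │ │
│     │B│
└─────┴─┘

Finding the shortest path through the maze:
Path length: 6 steps
Directions: right → right → down → right → down → down

Solution:

┌───────┐
│A 1 2  │
│ ┌─┐ ╶─┤
│ │ │3 4│
│ ╵ ├─┐ │
│   │ │5│
├─╴ ╵ │ │
│     │B│
└─────┴─┘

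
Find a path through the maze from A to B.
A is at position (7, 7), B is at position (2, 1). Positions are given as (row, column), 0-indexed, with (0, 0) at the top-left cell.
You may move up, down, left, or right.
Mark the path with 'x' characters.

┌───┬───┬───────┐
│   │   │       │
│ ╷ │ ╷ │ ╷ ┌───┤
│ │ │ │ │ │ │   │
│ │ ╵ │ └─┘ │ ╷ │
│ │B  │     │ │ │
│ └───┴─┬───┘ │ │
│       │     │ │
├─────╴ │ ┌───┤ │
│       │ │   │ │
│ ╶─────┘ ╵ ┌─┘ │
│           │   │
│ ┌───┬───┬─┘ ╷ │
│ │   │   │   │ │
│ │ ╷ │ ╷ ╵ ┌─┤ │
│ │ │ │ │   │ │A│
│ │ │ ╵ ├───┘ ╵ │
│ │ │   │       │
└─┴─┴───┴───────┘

Finding the shortest path from (7, 7) to (2, 1):
Path length: 31 steps
Directions: up → up → up → up → up → up → left → down → down → left → left → down → down → left → left → left → left → up → right → right → right → up → left → left → left → up → up → up → right → down → down

Solution:

┌───┬───┬───────┐
│x x│   │       │
│ ╷ │ ╷ │ ╷ ┌───┤
│x│x│ │ │ │ │x x│
│ │ ╵ │ └─┘ │ ╷ │
│x│B  │     │x│x│
│ └───┴─┬───┘ │ │
│x x x x│x x x│x│
├─────╴ │ ┌───┤ │
│x x x x│x│   │x│
│ ╶─────┘ ╵ ┌─┘ │
│x x x x x  │  x│
│ ┌───┬───┬─┘ ╷ │
│ │   │   │   │x│
│ │ ╷ │ ╷ ╵ ┌─┤ │
│ │ │ │ │   │ │A│
│ │ │ ╵ ├───┘ ╵ │
│ │ │   │       │
└─┴─┴───┴───────┘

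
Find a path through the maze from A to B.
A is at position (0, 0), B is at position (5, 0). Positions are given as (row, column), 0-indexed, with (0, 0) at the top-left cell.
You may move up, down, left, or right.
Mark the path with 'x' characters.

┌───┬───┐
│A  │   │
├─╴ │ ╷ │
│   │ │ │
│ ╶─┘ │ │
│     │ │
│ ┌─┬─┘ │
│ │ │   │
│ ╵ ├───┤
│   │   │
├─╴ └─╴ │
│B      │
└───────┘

Finding the shortest path from (0, 0) to (5, 0):
Path length: 9 steps
Directions: right → down → left → down → down → down → right → down → left

Solution:

┌───┬───┐
│A x│   │
├─╴ │ ╷ │
│x x│ │ │
│ ╶─┘ │ │
│x    │ │
│ ┌─┬─┘ │
│x│ │   │
│ ╵ ├───┤
│x x│   │
├─╴ └─╴ │
│B x    │
└───────┘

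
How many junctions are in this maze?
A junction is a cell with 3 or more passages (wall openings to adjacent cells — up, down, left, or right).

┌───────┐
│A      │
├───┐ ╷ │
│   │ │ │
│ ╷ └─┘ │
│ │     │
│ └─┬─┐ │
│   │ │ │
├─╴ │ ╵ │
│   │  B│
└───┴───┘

Checking each cell for number of passages:

Junctions found (3+ passages):
  (0, 2): 3 passages
  (2, 3): 3 passages
Total junctions: 2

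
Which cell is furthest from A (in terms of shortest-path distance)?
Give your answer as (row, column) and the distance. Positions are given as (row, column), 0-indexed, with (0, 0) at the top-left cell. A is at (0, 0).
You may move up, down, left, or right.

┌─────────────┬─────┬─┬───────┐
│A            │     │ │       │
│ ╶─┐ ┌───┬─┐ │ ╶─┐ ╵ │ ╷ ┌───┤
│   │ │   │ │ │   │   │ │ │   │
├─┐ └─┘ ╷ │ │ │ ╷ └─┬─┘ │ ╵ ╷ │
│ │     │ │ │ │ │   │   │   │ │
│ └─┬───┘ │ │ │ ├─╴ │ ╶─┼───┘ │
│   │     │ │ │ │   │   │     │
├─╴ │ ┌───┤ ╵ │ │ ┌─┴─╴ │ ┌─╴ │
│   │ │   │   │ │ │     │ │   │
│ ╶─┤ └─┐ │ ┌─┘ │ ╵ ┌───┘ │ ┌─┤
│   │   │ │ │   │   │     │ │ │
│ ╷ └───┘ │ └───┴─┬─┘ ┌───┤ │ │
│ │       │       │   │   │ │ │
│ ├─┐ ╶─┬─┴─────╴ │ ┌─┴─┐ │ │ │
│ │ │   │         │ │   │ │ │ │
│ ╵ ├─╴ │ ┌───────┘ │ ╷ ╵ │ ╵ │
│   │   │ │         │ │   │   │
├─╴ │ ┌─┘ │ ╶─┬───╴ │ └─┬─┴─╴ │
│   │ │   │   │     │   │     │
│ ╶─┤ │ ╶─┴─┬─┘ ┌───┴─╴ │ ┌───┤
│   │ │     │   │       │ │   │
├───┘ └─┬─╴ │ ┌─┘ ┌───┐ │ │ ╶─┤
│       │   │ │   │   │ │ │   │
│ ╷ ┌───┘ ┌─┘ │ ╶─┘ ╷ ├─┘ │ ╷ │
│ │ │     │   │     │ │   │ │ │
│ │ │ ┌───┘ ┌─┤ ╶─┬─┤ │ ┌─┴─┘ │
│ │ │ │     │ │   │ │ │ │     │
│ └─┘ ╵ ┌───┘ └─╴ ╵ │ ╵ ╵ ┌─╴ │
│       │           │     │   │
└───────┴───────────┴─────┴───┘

Computing BFS distances from A to all cells:
Furthest cell: (6, 11)
Distance: 97 steps

Path from A to the furthest cell:

┌─────────────┬─────┬─┬───────┐
│A → → → → → ↓│     │ │       │
│ ╶─┐ ┌───┬─┐ │ ╶─┐ ╵ │ ╷ ┌───┤
│   │ │   │ │↓│   │   │ │ │   │
├─┐ └─┘ ╷ │ │ │ ╷ └─┬─┘ │ ╵ ╷ │
│ │     │ │ │↓│ │   │   │   │ │
│ └─┬───┘ │ │ │ ├─╴ │ ╶─┼───┘ │
│   │     │ │↓│ │   │   │↱ → ↓│
├─╴ │ ┌───┤ ╵ │ │ ┌─┴─╴ │ ┌─╴ │
│   │ │   │↓ ↲│ │ │     │↑│↓ ↲│
│ ╶─┤ └─┐ │ ┌─┘ │ ╵ ┌───┘ │ ┌─┤
│   │   │ │↓│   │   │↱ → ↑│↓│ │
│ ╷ └───┘ │ └───┴─┬─┘ ┌───┤ │ │
│ │       │↳ → → ↓│↱ ↑│B ↰│↓│ │
│ ├─┐ ╶─┬─┴─────╴ │ ┌─┴─┐ │ │ │
│ │ │   │↓ ← ← ← ↲│↑│↱ ↓│↑│↓│ │
│ ╵ ├─╴ │ ┌───────┘ │ ╷ ╵ │ ╵ │
│   │   │↓│        ↑│↑│↳ ↑│↳ ↓│
├─╴ │ ┌─┘ │ ╶─┬───╴ │ └─┬─┴─╴ │
│   │ │↓ ↲│   │↱ → ↑│↑ ↰│↓ ← ↲│
│ ╶─┤ │ ╶─┴─┬─┘ ┌───┴─╴ │ ┌───┤
│   │ │↳ → ↓│↱ ↑│↱ → → ↑│↓│   │
├───┘ └─┬─╴ │ ┌─┘ ┌───┐ │ │ ╶─┤
│       │↓ ↲│↑│↱ ↑│↓ ↰│ │↓│   │
│ ╷ ┌───┘ ┌─┘ │ ╶─┘ ╷ ├─┘ │ ╷ │
│ │ │↓ ← ↲│↱ ↑│↑ ← ↲│↑│↓ ↲│ │ │
│ │ │ ┌───┘ ┌─┤ ╶─┬─┤ │ ┌─┴─┘ │
│ │ │↓│↱ → ↑│ │   │ │↑│↓│     │
│ └─┘ ╵ ┌───┘ └─╴ ╵ │ ╵ ╵ ┌─╴ │
│    ↳ ↑│           │↑ ↲  │   │
└───────┴───────────┴─────┴───┘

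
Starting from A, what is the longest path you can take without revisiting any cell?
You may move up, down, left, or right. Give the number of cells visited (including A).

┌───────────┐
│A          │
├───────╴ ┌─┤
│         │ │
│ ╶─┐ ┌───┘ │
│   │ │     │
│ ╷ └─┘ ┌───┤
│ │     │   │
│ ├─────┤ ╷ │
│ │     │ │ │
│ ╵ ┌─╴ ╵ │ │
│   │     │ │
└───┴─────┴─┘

Finding longest simple path using DFS:
Start: (0, 0)
Longest path visits 25 cells
Path: A → right → right → right → right → down → left → left → left → left → down → down → down → down → right → up → right → right → down → right → up → up → right → down → down

Solution:

┌───────────┐
│A → → → ↓  │
├───────╴ ┌─┤
│↓ ← ← ← ↲│ │
│ ╶─┐ ┌───┘ │
│↓  │ │     │
│ ╷ └─┘ ┌───┤
│↓│     │↱ ↓│
│ ├─────┤ ╷ │
│↓│↱ → ↓│↑│↓│
│ ╵ ┌─╴ ╵ │ │
│↳ ↑│  ↳ ↑│B│
└───┴─────┴─┘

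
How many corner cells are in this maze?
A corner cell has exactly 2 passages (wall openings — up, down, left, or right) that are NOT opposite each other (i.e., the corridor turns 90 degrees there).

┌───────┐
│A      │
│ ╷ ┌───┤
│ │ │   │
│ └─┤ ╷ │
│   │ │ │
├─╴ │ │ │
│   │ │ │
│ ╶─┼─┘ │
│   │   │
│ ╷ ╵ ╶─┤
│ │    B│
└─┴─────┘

Counting corner cells (2 non-opposite passages):
Total corners: 11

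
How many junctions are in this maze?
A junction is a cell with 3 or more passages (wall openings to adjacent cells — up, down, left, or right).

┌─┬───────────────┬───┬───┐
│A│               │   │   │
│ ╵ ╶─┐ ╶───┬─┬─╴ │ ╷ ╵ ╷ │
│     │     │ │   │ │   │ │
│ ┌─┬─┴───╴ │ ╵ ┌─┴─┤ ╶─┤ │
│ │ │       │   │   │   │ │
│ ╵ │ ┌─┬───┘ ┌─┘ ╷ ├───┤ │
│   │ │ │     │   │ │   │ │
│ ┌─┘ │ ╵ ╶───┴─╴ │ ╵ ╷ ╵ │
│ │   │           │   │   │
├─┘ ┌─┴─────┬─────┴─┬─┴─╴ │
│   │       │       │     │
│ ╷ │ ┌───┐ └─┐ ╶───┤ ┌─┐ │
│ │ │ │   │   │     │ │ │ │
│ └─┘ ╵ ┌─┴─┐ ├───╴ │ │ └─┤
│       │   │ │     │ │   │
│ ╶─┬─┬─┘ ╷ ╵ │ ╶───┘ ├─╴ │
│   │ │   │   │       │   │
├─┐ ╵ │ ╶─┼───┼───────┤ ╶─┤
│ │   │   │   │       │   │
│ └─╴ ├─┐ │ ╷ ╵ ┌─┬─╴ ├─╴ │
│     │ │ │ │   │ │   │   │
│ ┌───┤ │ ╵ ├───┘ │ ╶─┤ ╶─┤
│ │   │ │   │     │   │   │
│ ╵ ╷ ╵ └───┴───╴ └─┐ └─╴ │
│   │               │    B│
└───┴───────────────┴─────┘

Checking each cell for number of passages:

Junctions found (3+ passages):
  (0, 3): 3 passages
  (1, 0): 3 passages
  (1, 1): 3 passages
  (1, 10): 3 passages
  (2, 6): 3 passages
  (3, 0): 3 passages
  (3, 8): 3 passages
  (4, 4): 3 passages
  (4, 12): 3 passages
  (5, 1): 3 passages
  (5, 7): 3 passages
  (5, 12): 3 passages
  (7, 0): 3 passages
  (7, 2): 3 passages
  (9, 2): 3 passages
  (10, 0): 3 passages
  (11, 8): 3 passages
  (12, 3): 3 passages
  (12, 8): 3 passages
Total junctions: 19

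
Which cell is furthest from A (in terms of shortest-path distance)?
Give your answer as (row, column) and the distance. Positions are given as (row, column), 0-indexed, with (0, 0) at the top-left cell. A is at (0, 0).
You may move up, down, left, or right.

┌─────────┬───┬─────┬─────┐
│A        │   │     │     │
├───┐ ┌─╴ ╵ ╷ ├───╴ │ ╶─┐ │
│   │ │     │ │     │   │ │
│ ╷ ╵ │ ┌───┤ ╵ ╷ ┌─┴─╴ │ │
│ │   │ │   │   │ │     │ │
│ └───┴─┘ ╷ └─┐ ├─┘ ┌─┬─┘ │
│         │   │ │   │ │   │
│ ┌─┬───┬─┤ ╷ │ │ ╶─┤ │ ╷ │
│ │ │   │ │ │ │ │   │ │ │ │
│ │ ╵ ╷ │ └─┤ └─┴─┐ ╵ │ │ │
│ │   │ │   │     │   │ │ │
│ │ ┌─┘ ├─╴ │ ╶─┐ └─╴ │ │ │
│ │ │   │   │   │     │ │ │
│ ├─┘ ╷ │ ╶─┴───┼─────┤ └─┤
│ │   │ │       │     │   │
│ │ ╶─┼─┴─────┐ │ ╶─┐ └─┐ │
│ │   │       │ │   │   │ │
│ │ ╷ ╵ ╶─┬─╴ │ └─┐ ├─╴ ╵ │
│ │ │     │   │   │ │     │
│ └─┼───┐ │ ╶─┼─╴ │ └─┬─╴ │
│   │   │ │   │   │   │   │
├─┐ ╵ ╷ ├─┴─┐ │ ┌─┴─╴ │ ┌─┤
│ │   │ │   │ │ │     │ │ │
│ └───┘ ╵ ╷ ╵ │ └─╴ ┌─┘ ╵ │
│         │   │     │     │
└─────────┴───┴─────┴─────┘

Computing BFS distances from A to all cells:
Furthest cell: (4, 4)
Distance: 80 steps

Path from A to the furthest cell:

┌─────────┬───┬─────┬─────┐
│A → ↓    │   │     │↱ → ↓│
├───┐ ┌─╴ ╵ ╷ ├───╴ │ ╶─┐ │
│↓ ↰│↓│     │ │     │↑ ↰│↓│
│ ╷ ╵ │ ┌───┤ ╵ ╷ ┌─┴─╴ │ │
│↓│↑ ↲│ │↱ ↓│   │ │↱ → ↑│↓│
│ └───┴─┘ ╷ └─┐ ├─┘ ┌─┬─┘ │
│↳ → → → ↑│↳ ↓│ │↱ ↑│ │↓ ↲│
│ ┌─┬───┬─┤ ╷ │ │ ╶─┤ │ ╷ │
│ │ │   │B│ │↓│ │↑ ↰│ │↓│ │
│ │ ╵ ╷ │ └─┤ └─┴─┐ ╵ │ │ │
│ │   │ │↑ ↰│↳ → ↓│↑ ↰│↓│ │
│ │ ┌─┘ ├─╴ │ ╶─┐ └─╴ │ │ │
│ │ │   │↱ ↑│   │↳ → ↑│↓│ │
│ ├─┘ ╷ │ ╶─┴───┼─────┤ └─┤
│ │   │ │↑ ← ← ↰│↓ ← ↰│↳ ↓│
│ │ ╶─┼─┴─────┐ │ ╶─┐ └─┐ │
│ │   │       │↑│↳ ↓│↑ ↰│↓│
│ │ ╷ ╵ ╶─┬─╴ │ └─┐ ├─╴ ╵ │
│ │ │     │   │↑ ↰│↓│  ↑ ↲│
│ └─┼───┐ │ ╶─┼─╴ │ └─┬─╴ │
│   │   │ │   │↱ ↑│↳ ↓│   │
├─┐ ╵ ╷ ├─┴─┐ │ ┌─┴─╴ │ ┌─┤
│ │   │ │   │ │↑│  ↓ ↲│ │ │
│ └───┘ ╵ ╷ ╵ │ └─╴ ┌─┘ ╵ │
│         │   │↑ ← ↲│     │
└─────────┴───┴─────┴─────┘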